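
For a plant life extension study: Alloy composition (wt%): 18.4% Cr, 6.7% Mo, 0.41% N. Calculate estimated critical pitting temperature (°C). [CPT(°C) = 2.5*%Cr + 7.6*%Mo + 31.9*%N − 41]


Apply the ASTM G48 empirical CPT estimate: CPT(°C) = 2.5*%Cr + 7.6*%Mo + 31.9*%N − 41
2.5*18.4 = 46; 7.6*6.7 = 50.92; 31.9*0.41 = 13.079
CPT = 46 + 50.92 + 13.079 − 41 = 68.999 °C
Rounded to 0.1 °C: CPT ≈ 69.0 °C

69.0 °C


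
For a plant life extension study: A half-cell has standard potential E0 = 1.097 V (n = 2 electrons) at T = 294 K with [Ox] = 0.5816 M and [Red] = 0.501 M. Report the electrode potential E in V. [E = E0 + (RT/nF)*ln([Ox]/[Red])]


Apply the Nernst equation: E = E0 + (RT/nF)*ln([Ox]/[Red])
Step 1: RT/nF = 8.314*294/(2*96485) = 0.01266682 V
Step 2: [Ox]/[Red] = 0.5816/0.501 = 1.160878
Step 3: ln(1.160878) = 0.149177
Step 4: correction = 0.01266682 * 0.149177 = 0.0019 V
E = 1.097 + 0.0019 = 1.0989 V

1.0989 V


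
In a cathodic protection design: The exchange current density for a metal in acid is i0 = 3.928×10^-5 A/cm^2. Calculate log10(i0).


i0 = 3.928×10^-5 A/cm^2
log10(i0) = -4.406

-4.406


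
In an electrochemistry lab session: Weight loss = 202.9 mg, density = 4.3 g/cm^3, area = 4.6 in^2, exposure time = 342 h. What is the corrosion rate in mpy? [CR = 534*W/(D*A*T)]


Apply the mpy weight-loss relation: CR = 534 * W / (D * A * T)
Numerator: 534 * 202.9 = 108348.6
Denominator: 4.3 * 4.6 * 342 = 6764.76
CR = 108348.6 / 6764.76 = 16.0166 mpy

16.0166 mpy


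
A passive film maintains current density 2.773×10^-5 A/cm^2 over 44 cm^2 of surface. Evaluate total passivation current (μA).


I = i_pass * A, then convert A → μA (×10^6)
I = 2.773×10^-5 * 44 * 10^6 = 1220.12 μA

1220.12 μA


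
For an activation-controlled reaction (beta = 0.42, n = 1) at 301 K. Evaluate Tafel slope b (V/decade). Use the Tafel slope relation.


Apply the Tafel slope relation: b = 2.303*R*T/(beta*n*F)
Numerator: 2.303 * 8.314 * 301 = 5763.29
Denominator: 0.42 * 1 * 96485 = 40523.7
b = 5763.29 / 40523.7 = 0.142 V/decade

0.142 V/decade


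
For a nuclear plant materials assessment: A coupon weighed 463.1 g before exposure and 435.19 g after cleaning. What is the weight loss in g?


Weight loss = initial − final
WL = 463.1 − 435.19 = 27.91 g

27.91 g


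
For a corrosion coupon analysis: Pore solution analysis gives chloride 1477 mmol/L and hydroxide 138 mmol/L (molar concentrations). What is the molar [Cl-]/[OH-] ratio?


Threshold parameter = [Cl-] / [OH-] (molar basis; both in mmol/L, so units cancel)
Ratio = 1477 / 138 = 10.7

10.7


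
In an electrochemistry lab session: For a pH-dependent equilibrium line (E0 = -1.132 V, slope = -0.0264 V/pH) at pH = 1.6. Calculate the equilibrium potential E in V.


Apply the Pourbaix line equation: E = E0 + slope*pH
E = -1.132 + (-0.0264)*1.6 = -1.132 + (-0.04224) = -1.17424 V
Rounded to 4 decimal places: E = -1.1742 V

-1.1742 V


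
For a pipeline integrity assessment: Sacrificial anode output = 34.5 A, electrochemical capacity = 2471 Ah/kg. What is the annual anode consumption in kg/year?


Annual consumption = current * hours per year / capacity
Rate = 34.5 * 8760 / 2471 = 122.3 kg/year

122.3 kg/year


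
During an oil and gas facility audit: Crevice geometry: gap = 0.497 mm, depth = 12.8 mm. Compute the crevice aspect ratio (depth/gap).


Aspect ratio = depth / gap
Ratio = 12.8 / 0.497 = 25.8

25.8


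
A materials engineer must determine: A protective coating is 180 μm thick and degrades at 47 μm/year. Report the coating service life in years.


Service life = thickness / degradation rate
Life = 180 / 47 = 3.8 years

3.8 years


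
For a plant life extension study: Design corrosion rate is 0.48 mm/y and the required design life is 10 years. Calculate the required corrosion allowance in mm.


Corrosion allowance = CR × design life
CA = 0.48 * 10 = 4.8 mm

4.8 mm


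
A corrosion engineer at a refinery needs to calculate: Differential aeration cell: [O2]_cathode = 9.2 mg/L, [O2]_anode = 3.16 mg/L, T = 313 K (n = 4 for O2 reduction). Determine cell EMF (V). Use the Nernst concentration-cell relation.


Apply the Nernst concentration-cell relation: E = (RT/nF)*ln(C_cathode/C_anode)
RT/nF = 8.314*313/(4*96485) = 0.00674271 V
ln(9.2/3.16) = 1.06863
E = 0.00674271 * 1.06863 = 0.00721 V

0.00721 V


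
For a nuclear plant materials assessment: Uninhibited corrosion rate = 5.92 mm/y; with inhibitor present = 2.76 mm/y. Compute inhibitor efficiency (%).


Apply the inhibitor-efficiency definition: IE = (CR_blank − CR_inh)/CR_blank × 100
IE = (5.92 − 2.76) / 5.92 × 100
IE = 3.16 / 5.92 × 100 = 53.4 %

53.4 %


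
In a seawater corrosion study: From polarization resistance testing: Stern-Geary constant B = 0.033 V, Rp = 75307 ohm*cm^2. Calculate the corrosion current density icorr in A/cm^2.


Apply the Stern-Geary relation: icorr = B / Rp
icorr = 0.033 / 75307 = 4.382×10^-7 A/cm^2

4.382×10^-7 A/cm^2


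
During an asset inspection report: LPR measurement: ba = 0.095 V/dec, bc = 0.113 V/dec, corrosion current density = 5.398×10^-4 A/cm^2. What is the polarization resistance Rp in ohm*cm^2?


Apply the Stern-Geary equation: Rp = ba*bc / (2.303*icorr*(ba+bc))
ba*bc = 0.095*0.113 = 0.010735
ba+bc = 0.208; 2.303*icorr*(ba+bc) = 2.303*5.398×10^-4*0.208 = 2.5857716×10^-4
Rp = 0.010735 / 2.5857716×10^-4 = 41.52 ohm*cm^2

41.52 ohm*cm^2


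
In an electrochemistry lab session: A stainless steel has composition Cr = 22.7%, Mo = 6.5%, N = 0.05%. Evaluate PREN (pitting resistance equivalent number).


Apply the PREN formula: PREN = Cr + 3.3*Mo + 16*N
PREN = 22.7 + 3.3*6.5 + 16*0.05
PREN = 22.7 + 21.45 + 0.8 = 44.95

44.95


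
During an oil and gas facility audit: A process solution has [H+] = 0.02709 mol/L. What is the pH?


pH = −log10[H+]
pH = −log10(0.02709) = 1.57

1.57


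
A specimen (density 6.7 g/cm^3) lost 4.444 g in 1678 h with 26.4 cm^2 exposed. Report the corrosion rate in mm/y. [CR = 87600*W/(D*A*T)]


Apply the mm/y weight-loss relation: CR = 87600 * W / (D * A * T)
Numerator: 87600 * 4.444 = 389294.4
Denominator: 6.7 * 26.4 * 1678 = 296804.64
CR = 389294.4 / 296804.64 = 1.31162 mm/y

1.31162 mm/y


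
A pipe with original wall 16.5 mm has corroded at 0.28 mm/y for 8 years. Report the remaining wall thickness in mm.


Remaining wall = original − CR × time
t = 16.5 − 0.28*8 = 16.5 − 2.24 = 14.26 mm

14.26 mm


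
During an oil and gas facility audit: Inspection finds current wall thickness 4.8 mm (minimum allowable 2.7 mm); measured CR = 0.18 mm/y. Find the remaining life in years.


Apply the remaining-life relation: RL = (t_current − t_min) / CR
RL = (4.8 − 2.7) / 0.18 = 2.1 / 0.18 = 11.7 years

11.7 years


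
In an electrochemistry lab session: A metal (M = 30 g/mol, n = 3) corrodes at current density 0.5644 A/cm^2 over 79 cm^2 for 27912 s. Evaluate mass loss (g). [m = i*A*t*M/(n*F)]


Apply Faraday's law: m = i*A*t*M / (n*F)
Total charge passed Q = i*A*t = 0.5644*79*27912 = 1244529.0912 C
m = Q*M/(n*F) = 1244529.0912*30/(3*96485) = 128.987 g

128.987 g


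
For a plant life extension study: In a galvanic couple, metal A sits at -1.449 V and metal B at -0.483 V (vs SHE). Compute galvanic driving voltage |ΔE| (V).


Driving voltage is the absolute potential difference.
|ΔE| = |-1.449 − (-0.483)| = 0.966 V

0.966 V


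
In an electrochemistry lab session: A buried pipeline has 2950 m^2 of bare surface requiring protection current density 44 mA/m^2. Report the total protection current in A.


I = area * current density, then convert mA → A (÷1000)
I = 2950 * 44 / 1000 = 129.8 A

129.8 A


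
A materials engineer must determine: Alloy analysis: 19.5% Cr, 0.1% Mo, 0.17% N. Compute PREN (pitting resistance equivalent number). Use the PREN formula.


Apply the PREN formula: PREN = Cr + 3.3*Mo + 16*N
PREN = 19.5 + 3.3*0.1 + 16*0.17
PREN = 19.5 + 0.33 + 2.72 = 22.55

22.55


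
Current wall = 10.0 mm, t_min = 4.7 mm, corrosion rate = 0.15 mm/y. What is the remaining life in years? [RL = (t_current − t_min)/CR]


Apply the remaining-life relation: RL = (t_current − t_min) / CR
RL = (10.0 − 4.7) / 0.15 = 5.3 / 0.15 = 35.3 years

35.3 years


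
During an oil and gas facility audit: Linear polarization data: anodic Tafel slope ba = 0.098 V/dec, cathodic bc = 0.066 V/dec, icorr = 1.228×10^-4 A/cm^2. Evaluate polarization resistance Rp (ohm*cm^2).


Apply the Stern-Geary equation: Rp = ba*bc / (2.303*icorr*(ba+bc))
ba*bc = 0.098*0.066 = 0.006468
ba+bc = 0.164; 2.303*icorr*(ba+bc) = 2.303*1.228×10^-4*0.164 = 4.6380578×10^-5
Rp = 0.006468 / 4.6380578×10^-5 = 139.45 ohm*cm^2

139.45 ohm*cm^2


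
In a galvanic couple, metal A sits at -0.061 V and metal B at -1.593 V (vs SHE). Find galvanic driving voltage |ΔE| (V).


Driving voltage is the absolute potential difference.
|ΔE| = |-0.061 − (-1.593)| = 1.532 V

1.532 V


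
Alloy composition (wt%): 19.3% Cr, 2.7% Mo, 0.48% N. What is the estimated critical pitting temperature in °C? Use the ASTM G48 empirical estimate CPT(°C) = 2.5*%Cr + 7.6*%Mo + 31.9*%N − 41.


Apply the ASTM G48 empirical CPT estimate: CPT(°C) = 2.5*%Cr + 7.6*%Mo + 31.9*%N − 41
2.5*19.3 = 48.25; 7.6*2.7 = 20.52; 31.9*0.48 = 15.312
CPT = 48.25 + 20.52 + 15.312 − 41 = 43.082 °C
Rounded to 0.1 °C: CPT ≈ 43.1 °C

43.1 °C


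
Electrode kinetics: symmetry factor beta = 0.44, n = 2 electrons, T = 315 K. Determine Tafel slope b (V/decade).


Apply the Tafel slope relation: b = 2.303*R*T/(beta*n*F)
Numerator: 2.303 * 8.314 * 315 = 6031.35
Denominator: 0.44 * 2 * 96485 = 84906.8
b = 6031.35 / 84906.8 = 0.071 V/decade

0.071 V/decade


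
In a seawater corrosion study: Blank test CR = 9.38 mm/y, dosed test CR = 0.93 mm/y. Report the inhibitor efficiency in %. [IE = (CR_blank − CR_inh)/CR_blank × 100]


Apply the inhibitor-efficiency definition: IE = (CR_blank − CR_inh)/CR_blank × 100
IE = (9.38 − 0.93) / 9.38 × 100
IE = 8.45 / 9.38 × 100 = 90.1 %

90.1 %


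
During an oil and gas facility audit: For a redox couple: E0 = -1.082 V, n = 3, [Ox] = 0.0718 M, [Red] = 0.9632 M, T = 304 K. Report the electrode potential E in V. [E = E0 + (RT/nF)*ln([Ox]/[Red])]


Apply the Nernst equation: E = E0 + (RT/nF)*ln([Ox]/[Red])
Step 1: RT/nF = 8.314*304/(3*96485) = 0.00873178 V
Step 2: [Ox]/[Red] = 0.0718/0.9632 = 0.074543
Step 3: ln(0.074543) = -2.596379
Step 4: correction = 0.00873178 * -2.596379 = -0.0227 V
E = -1.082 + -0.0227 = -1.1047 V

-1.1047 V


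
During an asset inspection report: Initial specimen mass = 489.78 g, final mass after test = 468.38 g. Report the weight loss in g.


Weight loss = initial − final
WL = 489.78 − 468.38 = 21.4 g

21.4 g


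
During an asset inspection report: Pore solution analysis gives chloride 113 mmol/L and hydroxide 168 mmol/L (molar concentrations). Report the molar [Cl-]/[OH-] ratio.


Threshold parameter = [Cl-] / [OH-] (molar basis; both in mmol/L, so units cancel)
Ratio = 113 / 168 = 0.67

0.67


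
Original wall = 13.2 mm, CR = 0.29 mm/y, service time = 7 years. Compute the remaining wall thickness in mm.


Remaining wall = original − CR × time
t = 13.2 − 0.29*7 = 13.2 − 2.03 = 11.17 mm

11.17 mm


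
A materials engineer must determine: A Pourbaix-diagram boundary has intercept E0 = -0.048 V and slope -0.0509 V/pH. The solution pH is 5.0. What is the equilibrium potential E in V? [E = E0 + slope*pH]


Apply the Pourbaix line equation: E = E0 + slope*pH
E = -0.048 + (-0.0509)*5.0 = -0.048 + (-0.2545) = -0.3025 V
Rounded to 3 decimal places: E = -0.303 V

-0.303 V


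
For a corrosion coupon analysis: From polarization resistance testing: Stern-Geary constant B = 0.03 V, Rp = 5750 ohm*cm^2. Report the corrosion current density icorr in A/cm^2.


Apply the Stern-Geary relation: icorr = B / Rp
icorr = 0.03 / 5750 = 5.217×10^-6 A/cm^2

5.217×10^-6 A/cm^2


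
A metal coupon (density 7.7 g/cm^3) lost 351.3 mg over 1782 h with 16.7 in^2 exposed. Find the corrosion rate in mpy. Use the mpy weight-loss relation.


Apply the mpy weight-loss relation: CR = 534 * W / (D * A * T)
Numerator: 534 * 351.3 = 187594.2
Denominator: 7.7 * 16.7 * 1782 = 229147.38
CR = 187594.2 / 229147.38 = 0.81866 mpy

0.81866 mpy


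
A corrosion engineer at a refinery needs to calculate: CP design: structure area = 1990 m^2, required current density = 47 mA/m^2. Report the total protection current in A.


I = area * current density, then convert mA → A (÷1000)
I = 1990 * 47 / 1000 = 93.53 A

93.53 A


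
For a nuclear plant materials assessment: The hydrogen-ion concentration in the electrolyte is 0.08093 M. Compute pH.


pH = −log10[H+]
pH = −log10(0.08093) = 1.09

1.09


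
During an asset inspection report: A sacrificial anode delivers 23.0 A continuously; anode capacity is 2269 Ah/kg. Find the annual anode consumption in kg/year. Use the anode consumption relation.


Annual consumption = current * hours per year / capacity
Rate = 23.0 * 8760 / 2269 = 88.8 kg/year

88.8 kg/year


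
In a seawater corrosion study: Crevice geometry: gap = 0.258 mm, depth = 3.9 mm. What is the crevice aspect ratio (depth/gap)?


Aspect ratio = depth / gap
Ratio = 3.9 / 0.258 = 15.1

15.1


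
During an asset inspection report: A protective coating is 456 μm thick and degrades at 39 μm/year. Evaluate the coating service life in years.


Service life = thickness / degradation rate
Life = 456 / 39 = 11.7 years

11.7 years


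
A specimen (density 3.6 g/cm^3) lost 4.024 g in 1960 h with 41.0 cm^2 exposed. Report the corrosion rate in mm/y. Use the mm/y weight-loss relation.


Apply the mm/y weight-loss relation: CR = 87600 * W / (D * A * T)
Numerator: 87600 * 4.024 = 352502.4
Denominator: 3.6 * 41.0 * 1960 = 289296.0
CR = 352502.4 / 289296.0 = 1.21848 mm/y

1.21848 mm/y


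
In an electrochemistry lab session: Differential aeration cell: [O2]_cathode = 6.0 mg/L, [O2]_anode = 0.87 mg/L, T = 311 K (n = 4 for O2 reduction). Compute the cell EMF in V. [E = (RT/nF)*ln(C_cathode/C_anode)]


Apply the Nernst concentration-cell relation: E = (RT/nF)*ln(C_cathode/C_anode)
RT/nF = 8.314*311/(4*96485) = 0.00669963 V
ln(6.0/0.87) = 1.93102
E = 0.00669963 * 1.93102 = 0.01294 V

0.01294 V


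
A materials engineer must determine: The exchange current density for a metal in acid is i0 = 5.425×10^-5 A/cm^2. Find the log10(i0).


i0 = 5.425×10^-5 A/cm^2
log10(i0) = -4.266

-4.266


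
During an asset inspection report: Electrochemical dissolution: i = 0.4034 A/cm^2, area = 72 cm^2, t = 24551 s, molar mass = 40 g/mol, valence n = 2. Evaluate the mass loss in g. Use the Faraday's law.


Apply Faraday's law: m = i*A*t*M / (n*F)
Total charge passed Q = i*A*t = 0.4034*72*24551 = 713078.8848 C
m = Q*M/(n*F) = 713078.8848*40/(2*96485) = 147.8113 g

147.8113 g


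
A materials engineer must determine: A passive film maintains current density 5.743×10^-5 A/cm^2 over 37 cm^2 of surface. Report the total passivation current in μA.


I = i_pass * A, then convert A → μA (×10^6)
I = 5.743×10^-5 * 37 * 10^6 = 2124.91 μA

2124.91 μA


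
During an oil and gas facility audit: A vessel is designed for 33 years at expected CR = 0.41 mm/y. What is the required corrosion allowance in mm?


Corrosion allowance = CR × design life
CA = 0.41 * 33 = 13.53 mm

13.53 mm


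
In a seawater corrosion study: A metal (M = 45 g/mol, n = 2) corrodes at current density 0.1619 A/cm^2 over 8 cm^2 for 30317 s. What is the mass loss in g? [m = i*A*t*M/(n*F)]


Apply Faraday's law: m = i*A*t*M / (n*F)
Total charge passed Q = i*A*t = 0.1619*8*30317 = 39266.5784 C
m = Q*M/(n*F) = 39266.5784*45/(2*96485) = 9.1568 g

9.1568 g


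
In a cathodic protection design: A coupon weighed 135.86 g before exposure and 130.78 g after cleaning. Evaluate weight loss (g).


Weight loss = initial − final
WL = 135.86 − 130.78 = 5.08 g

5.08 g


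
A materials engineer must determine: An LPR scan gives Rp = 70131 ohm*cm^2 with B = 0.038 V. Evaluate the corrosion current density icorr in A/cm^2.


Apply the Stern-Geary relation: icorr = B / Rp
icorr = 0.038 / 70131 = 5.418×10^-7 A/cm^2

5.418×10^-7 A/cm^2


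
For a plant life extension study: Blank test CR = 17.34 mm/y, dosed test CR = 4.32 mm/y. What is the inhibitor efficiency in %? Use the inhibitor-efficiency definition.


Apply the inhibitor-efficiency definition: IE = (CR_blank − CR_inh)/CR_blank × 100
IE = (17.34 − 4.32) / 17.34 × 100
IE = 13.02 / 17.34 × 100 = 75.1 %

75.1 %


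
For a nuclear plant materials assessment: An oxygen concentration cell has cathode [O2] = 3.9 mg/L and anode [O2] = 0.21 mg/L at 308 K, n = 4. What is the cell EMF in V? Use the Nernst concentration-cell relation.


Apply the Nernst concentration-cell relation: E = (RT/nF)*ln(C_cathode/C_anode)
RT/nF = 8.314*308/(4*96485) = 0.006635 V
ln(3.9/0.21) = 2.92162
E = 0.006635 * 2.92162 = 0.01938 V

0.01938 V


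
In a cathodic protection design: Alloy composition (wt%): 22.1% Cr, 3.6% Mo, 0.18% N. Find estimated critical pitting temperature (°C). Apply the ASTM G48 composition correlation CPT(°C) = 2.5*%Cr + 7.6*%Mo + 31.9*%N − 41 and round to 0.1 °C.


Apply the ASTM G48 empirical CPT estimate: CPT(°C) = 2.5*%Cr + 7.6*%Mo + 31.9*%N − 41
2.5*22.1 = 55.25; 7.6*3.6 = 27.36; 31.9*0.18 = 5.742
CPT = 55.25 + 27.36 + 5.742 − 41 = 47.352 °C
Rounded to 0.1 °C: CPT ≈ 47.4 °C

47.4 °C


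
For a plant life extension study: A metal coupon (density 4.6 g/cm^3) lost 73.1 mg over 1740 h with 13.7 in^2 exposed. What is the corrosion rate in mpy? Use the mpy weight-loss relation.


Apply the mpy weight-loss relation: CR = 534 * W / (D * A * T)
Numerator: 534 * 73.1 = 39035.4
Denominator: 4.6 * 13.7 * 1740 = 109654.8
CR = 39035.4 / 109654.8 = 0.35598 mpy

0.35598 mpy


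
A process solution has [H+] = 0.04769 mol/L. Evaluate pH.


pH = −log10[H+]
pH = −log10(0.04769) = 1.32

1.32


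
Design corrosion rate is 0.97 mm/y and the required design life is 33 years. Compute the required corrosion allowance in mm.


Corrosion allowance = CR × design life
CA = 0.97 * 33 = 32.01 mm

32.01 mm


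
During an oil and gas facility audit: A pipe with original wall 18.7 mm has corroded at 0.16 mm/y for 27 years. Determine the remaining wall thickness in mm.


Remaining wall = original − CR × time
t = 18.7 − 0.16*27 = 18.7 − 4.32 = 14.38 mm

14.38 mm


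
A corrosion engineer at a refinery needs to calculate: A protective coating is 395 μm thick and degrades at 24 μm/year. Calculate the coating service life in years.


Service life = thickness / degradation rate
Life = 395 / 24 = 16.5 years

16.5 years


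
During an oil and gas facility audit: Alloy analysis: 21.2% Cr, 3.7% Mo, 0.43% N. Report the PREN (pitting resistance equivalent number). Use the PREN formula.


Apply the PREN formula: PREN = Cr + 3.3*Mo + 16*N
PREN = 21.2 + 3.3*3.7 + 16*0.43
PREN = 21.2 + 12.21 + 6.88 = 40.29

40.29


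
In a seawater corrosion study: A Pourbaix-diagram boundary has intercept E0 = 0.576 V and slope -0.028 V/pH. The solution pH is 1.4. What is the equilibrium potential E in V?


Apply the Pourbaix line equation: E = E0 + slope*pH
E = 0.576 + (-0.028)*1.4 = 0.576 + (-0.0392) = 0.5368 V
Rounded to 3 decimal places: E = 0.537 V

0.537 V


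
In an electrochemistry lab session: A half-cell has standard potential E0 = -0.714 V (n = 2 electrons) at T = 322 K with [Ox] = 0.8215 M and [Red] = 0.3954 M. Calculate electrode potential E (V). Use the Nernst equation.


Apply the Nernst equation: E = E0 + (RT/nF)*ln([Ox]/[Red])
Step 1: RT/nF = 8.314*322/(2*96485) = 0.01387318 V
Step 2: [Ox]/[Red] = 0.8215/0.3954 = 2.077643
Step 3: ln(2.077643) = 0.731234
Step 4: correction = 0.01387318 * 0.731234 = 0.01 V
E = -0.714 + 0.01 = -0.704 V

-0.704 V


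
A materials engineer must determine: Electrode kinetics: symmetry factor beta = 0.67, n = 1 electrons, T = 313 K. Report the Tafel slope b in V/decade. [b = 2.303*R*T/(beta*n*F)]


Apply the Tafel slope relation: b = 2.303*R*T/(beta*n*F)
Numerator: 2.303 * 8.314 * 313 = 5993.06
Denominator: 0.67 * 1 * 96485 = 64644.95
b = 5993.06 / 64644.95 = 0.0927 V/decade

0.0927 V/decade


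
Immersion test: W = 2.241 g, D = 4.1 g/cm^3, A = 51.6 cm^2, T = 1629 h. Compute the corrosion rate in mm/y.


Apply the mm/y weight-loss relation: CR = 87600 * W / (D * A * T)
Numerator: 87600 * 2.241 = 196311.6
Denominator: 4.1 * 51.6 * 1629 = 344631.24
CR = 196311.6 / 344631.24 = 0.569628 mm/y

0.569628 mm/y


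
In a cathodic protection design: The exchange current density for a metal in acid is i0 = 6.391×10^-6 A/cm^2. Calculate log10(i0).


i0 = 6.391×10^-6 A/cm^2
log10(i0) = -5.194

-5.194


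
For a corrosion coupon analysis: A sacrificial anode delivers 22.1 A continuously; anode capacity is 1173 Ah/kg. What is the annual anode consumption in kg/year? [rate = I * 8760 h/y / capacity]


Annual consumption = current * hours per year / capacity
Rate = 22.1 * 8760 / 1173 = 165.0 kg/year

165.0 kg/year


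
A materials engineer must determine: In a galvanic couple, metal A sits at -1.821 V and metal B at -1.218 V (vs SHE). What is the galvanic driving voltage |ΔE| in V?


Driving voltage is the absolute potential difference.
|ΔE| = |-1.821 − (-1.218)| = 0.603 V

0.603 V


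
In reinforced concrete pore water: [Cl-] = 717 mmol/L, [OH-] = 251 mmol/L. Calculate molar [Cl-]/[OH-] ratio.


Threshold parameter = [Cl-] / [OH-] (molar basis; both in mmol/L, so units cancel)
Ratio = 717 / 251 = 2.86

2.86


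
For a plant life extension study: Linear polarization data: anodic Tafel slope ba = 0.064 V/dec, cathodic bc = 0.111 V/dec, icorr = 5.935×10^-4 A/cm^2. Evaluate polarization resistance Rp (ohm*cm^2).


Apply the Stern-Geary equation: Rp = ba*bc / (2.303*icorr*(ba+bc))
ba*bc = 0.064*0.111 = 0.007104
ba+bc = 0.175; 2.303*icorr*(ba+bc) = 2.303*5.935×10^-4*0.175 = 2.3919534×10^-4
Rp = 0.007104 / 2.3919534×10^-4 = 29.7 ohm*cm^2

29.7 ohm*cm^2


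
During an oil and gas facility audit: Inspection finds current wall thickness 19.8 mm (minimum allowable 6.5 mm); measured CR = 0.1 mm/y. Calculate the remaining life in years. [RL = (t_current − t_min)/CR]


Apply the remaining-life relation: RL = (t_current − t_min) / CR
RL = (19.8 − 6.5) / 0.1 = 13.3 / 0.1 = 133.0 years

133.0 years


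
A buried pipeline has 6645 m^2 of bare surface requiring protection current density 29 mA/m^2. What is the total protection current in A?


I = area * current density, then convert mA → A (÷1000)
I = 6645 * 29 / 1000 = 192.71 A

192.71 A


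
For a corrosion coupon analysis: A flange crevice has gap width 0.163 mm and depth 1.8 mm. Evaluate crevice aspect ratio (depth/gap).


Aspect ratio = depth / gap
Ratio = 1.8 / 0.163 = 11.0

11.0


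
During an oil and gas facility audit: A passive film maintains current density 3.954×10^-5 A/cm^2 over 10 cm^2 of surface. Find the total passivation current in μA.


I = i_pass * A, then convert A → μA (×10^6)
I = 3.954×10^-5 * 10 * 10^6 = 395.4 μA

395.4 μA


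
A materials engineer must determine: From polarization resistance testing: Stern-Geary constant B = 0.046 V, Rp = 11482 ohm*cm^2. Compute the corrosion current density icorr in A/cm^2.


Apply the Stern-Geary relation: icorr = B / Rp
icorr = 0.046 / 11482 = 4.006×10^-6 A/cm^2

4.006×10^-6 A/cm^2


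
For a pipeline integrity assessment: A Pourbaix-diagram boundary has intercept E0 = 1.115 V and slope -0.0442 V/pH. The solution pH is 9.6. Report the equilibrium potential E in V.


Apply the Pourbaix line equation: E = E0 + slope*pH
E = 1.115 + (-0.0442)*9.6 = 1.115 + (-0.42432) = 0.69068 V
Rounded to 3 decimal places: E = 0.691 V

0.691 V


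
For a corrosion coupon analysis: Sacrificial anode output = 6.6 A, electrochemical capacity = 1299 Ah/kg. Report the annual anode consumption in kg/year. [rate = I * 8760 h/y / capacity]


Annual consumption = current * hours per year / capacity
Rate = 6.6 * 8760 / 1299 = 44.5 kg/year

44.5 kg/year


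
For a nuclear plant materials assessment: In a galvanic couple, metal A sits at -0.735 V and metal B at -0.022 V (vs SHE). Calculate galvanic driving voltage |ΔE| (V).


Driving voltage is the absolute potential difference.
|ΔE| = |-0.735 − (-0.022)| = 0.713 V

0.713 V


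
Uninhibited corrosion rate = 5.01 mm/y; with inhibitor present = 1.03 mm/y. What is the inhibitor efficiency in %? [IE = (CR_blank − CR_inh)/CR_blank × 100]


Apply the inhibitor-efficiency definition: IE = (CR_blank − CR_inh)/CR_blank × 100
IE = (5.01 − 1.03) / 5.01 × 100
IE = 3.98 / 5.01 × 100 = 79.4 %

79.4 %


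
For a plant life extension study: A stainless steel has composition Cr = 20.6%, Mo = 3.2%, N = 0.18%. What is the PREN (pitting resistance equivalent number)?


Apply the PREN formula: PREN = Cr + 3.3*Mo + 16*N
PREN = 20.6 + 3.3*3.2 + 16*0.18
PREN = 20.6 + 10.56 + 2.88 = 34.04

34.04


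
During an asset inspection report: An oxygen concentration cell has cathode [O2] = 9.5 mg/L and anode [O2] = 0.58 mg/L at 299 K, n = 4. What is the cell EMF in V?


Apply the Nernst concentration-cell relation: E = (RT/nF)*ln(C_cathode/C_anode)
RT/nF = 8.314*299/(4*96485) = 0.00644112 V
ln(9.5/0.58) = 2.79602
E = 0.00644112 * 2.79602 = 0.01801 V

0.01801 V


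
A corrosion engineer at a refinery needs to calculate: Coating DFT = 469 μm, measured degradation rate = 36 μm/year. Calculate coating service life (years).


Service life = thickness / degradation rate
Life = 469 / 36 = 13.0 years

13.0 years


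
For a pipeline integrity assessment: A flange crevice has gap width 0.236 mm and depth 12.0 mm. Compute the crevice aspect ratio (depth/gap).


Aspect ratio = depth / gap
Ratio = 12.0 / 0.236 = 50.8

50.8


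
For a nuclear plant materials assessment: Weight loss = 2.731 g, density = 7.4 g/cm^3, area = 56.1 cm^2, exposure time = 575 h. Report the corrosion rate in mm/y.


Apply the mm/y weight-loss relation: CR = 87600 * W / (D * A * T)
Numerator: 87600 * 2.731 = 239235.6
Denominator: 7.4 * 56.1 * 575 = 238705.5
CR = 239235.6 / 238705.5 = 1.00222 mm/y

1.00222 mm/y


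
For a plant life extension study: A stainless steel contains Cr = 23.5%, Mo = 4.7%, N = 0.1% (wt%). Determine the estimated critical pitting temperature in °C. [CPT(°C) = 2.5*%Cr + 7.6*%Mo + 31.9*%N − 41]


Apply the ASTM G48 empirical CPT estimate: CPT(°C) = 2.5*%Cr + 7.6*%Mo + 31.9*%N − 41
2.5*23.5 = 58.75; 7.6*4.7 = 35.72; 31.9*0.1 = 3.19
CPT = 58.75 + 35.72 + 3.19 − 41 = 56.66 °C
Rounded to 0.1 °C: CPT ≈ 56.7 °C

56.7 °C


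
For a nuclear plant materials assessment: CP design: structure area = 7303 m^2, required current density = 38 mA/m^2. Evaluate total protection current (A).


I = area * current density, then convert mA → A (÷1000)
I = 7303 * 38 / 1000 = 277.51 A

277.51 A


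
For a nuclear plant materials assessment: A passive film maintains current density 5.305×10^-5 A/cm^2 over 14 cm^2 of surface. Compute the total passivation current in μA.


I = i_pass * A, then convert A → μA (×10^6)
I = 5.305×10^-5 * 14 * 10^6 = 742.7 μA

742.7 μA


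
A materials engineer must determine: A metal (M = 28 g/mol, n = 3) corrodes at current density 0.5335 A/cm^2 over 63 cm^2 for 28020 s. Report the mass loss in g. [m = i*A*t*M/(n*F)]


Apply Faraday's law: m = i*A*t*M / (n*F)
Total charge passed Q = i*A*t = 0.5335*63*28020 = 941766.21 C
m = Q*M/(n*F) = 941766.21*28/(3*96485) = 91.1 g

91.1 g


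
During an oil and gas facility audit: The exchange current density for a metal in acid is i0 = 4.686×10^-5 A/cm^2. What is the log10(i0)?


i0 = 4.686×10^-5 A/cm^2
log10(i0) = -4.329

-4.329


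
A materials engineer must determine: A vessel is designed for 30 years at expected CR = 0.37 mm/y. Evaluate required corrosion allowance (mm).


Corrosion allowance = CR × design life
CA = 0.37 * 30 = 11.1 mm

11.1 mm


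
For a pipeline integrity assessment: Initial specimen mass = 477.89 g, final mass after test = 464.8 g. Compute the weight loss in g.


Weight loss = initial − final
WL = 477.89 − 464.8 = 13.09 g

13.09 g


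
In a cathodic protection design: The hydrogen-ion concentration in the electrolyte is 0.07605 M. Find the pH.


pH = −log10[H+]
pH = −log10(0.07605) = 1.12

1.12


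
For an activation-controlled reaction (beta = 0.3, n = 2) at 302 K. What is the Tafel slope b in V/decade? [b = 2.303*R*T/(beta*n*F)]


Apply the Tafel slope relation: b = 2.303*R*T/(beta*n*F)
Numerator: 2.303 * 8.314 * 302 = 5782.44
Denominator: 0.3 * 2 * 96485 = 57891.0
b = 5782.44 / 57891.0 = 0.1 V/decade

0.1 V/decade


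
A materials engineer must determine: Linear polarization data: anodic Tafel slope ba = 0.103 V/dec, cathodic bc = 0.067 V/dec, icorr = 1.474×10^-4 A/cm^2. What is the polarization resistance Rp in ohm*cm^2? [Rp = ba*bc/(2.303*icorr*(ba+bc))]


Apply the Stern-Geary equation: Rp = ba*bc / (2.303*icorr*(ba+bc))
ba*bc = 0.103*0.067 = 0.006901
ba+bc = 0.17; 2.303*icorr*(ba+bc) = 2.303*1.474×10^-4*0.17 = 5.7708574×10^-5
Rp = 0.006901 / 5.7708574×10^-5 = 119.58 ohm*cm^2

119.58 ohm*cm^2


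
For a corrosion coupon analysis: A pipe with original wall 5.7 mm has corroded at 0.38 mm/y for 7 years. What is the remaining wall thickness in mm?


Remaining wall = original − CR × time
t = 5.7 − 0.38*7 = 5.7 − 2.66 = 3.04 mm

3.04 mm


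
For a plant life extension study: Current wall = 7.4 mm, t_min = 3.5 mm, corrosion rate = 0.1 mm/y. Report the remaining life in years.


Apply the remaining-life relation: RL = (t_current − t_min) / CR
RL = (7.4 − 3.5) / 0.1 = 3.9 / 0.1 = 39.0 years

39.0 years


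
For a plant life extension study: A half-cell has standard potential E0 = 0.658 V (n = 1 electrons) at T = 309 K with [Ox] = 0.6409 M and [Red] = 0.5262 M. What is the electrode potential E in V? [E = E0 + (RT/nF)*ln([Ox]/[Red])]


Apply the Nernst equation: E = E0 + (RT/nF)*ln([Ox]/[Red])
Step 1: RT/nF = 8.314*309/(1*96485) = 0.02662617 V
Step 2: [Ox]/[Red] = 0.6409/0.5262 = 1.217978
Step 3: ln(1.217978) = 0.197192
Step 4: correction = 0.02662617 * 0.197192 = 0.005 V
E = 0.658 + 0.005 = 0.663 V

0.663 V


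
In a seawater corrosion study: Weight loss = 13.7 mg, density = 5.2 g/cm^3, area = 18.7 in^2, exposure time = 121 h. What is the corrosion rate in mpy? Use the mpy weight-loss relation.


Apply the mpy weight-loss relation: CR = 534 * W / (D * A * T)
Numerator: 534 * 13.7 = 7315.8
Denominator: 5.2 * 18.7 * 121 = 11766.04
CR = 7315.8 / 11766.04 = 0.6218 mpy

0.6218 mpy


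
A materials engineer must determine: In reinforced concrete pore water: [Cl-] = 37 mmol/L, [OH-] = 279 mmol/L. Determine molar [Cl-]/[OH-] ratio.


Threshold parameter = [Cl-] / [OH-] (molar basis; both in mmol/L, so units cancel)
Ratio = 37 / 279 = 0.13

0.13


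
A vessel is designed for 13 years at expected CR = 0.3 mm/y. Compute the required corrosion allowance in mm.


Corrosion allowance = CR × design life
CA = 0.3 * 13 = 3.9 mm

3.9 mm


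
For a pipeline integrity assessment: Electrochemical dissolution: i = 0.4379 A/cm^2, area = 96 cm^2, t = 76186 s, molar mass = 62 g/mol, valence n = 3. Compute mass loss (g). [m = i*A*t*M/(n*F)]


Apply Faraday's law: m = i*A*t*M / (n*F)
Total charge passed Q = i*A*t = 0.4379*96*76186 = 3202737.5424 C
m = Q*M/(n*F) = 3202737.5424*62/(3*96485) = 686.01243 g

686.01243 g


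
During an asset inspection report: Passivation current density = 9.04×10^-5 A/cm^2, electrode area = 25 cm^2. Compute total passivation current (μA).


I = i_pass * A, then convert A → μA (×10^6)
I = 9.04×10^-5 * 25 * 10^6 = 2260.0 μA

2260.0 μA


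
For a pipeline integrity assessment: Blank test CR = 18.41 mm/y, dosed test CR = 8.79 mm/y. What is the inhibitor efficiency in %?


Apply the inhibitor-efficiency definition: IE = (CR_blank − CR_inh)/CR_blank × 100
IE = (18.41 − 8.79) / 18.41 × 100
IE = 9.62 / 18.41 × 100 = 52.3 %

52.3 %


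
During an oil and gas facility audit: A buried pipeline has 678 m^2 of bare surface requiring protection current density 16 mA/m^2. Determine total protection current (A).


I = area * current density, then convert mA → A (÷1000)
I = 678 * 16 / 1000 = 10.85 A

10.85 A


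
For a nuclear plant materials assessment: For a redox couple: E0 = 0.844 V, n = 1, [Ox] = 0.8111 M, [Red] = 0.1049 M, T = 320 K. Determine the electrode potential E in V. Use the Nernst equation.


Apply the Nernst equation: E = E0 + (RT/nF)*ln([Ox]/[Red])
Step 1: RT/nF = 8.314*320/(1*96485) = 0.02757403 V
Step 2: [Ox]/[Red] = 0.8111/0.1049 = 7.732126
Step 3: ln(7.732126) = 2.045384
Step 4: correction = 0.02757403 * 2.045384 = 0.0564 V
E = 0.844 + 0.0564 = 0.9004 V

0.9004 V


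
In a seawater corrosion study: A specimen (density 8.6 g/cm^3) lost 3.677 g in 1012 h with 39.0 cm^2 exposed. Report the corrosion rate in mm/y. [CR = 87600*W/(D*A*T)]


Apply the mm/y weight-loss relation: CR = 87600 * W / (D * A * T)
Numerator: 87600 * 3.677 = 322105.2
Denominator: 8.6 * 39.0 * 1012 = 339424.8
CR = 322105.2 / 339424.8 = 0.948974 mm/y

0.948974 mm/y


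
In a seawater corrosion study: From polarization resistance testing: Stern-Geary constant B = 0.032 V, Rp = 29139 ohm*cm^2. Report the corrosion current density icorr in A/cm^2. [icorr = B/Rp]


Apply the Stern-Geary relation: icorr = B / Rp
icorr = 0.032 / 29139 = 1.098×10^-6 A/cm^2

1.098×10^-6 A/cm^2


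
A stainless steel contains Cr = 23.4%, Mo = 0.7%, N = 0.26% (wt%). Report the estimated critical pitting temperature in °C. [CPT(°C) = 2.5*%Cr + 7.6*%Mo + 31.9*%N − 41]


Apply the ASTM G48 empirical CPT estimate: CPT(°C) = 2.5*%Cr + 7.6*%Mo + 31.9*%N − 41
2.5*23.4 = 58.5; 7.6*0.7 = 5.32; 31.9*0.26 = 8.294
CPT = 58.5 + 5.32 + 8.294 − 41 = 31.114 °C
Rounded to 0.1 °C: CPT ≈ 31.1 °C

31.1 °C


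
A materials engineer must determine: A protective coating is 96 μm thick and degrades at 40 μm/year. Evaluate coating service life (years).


Service life = thickness / degradation rate
Life = 96 / 40 = 2.4 years

2.4 years


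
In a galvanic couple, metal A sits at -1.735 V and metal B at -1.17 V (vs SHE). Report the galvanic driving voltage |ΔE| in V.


Driving voltage is the absolute potential difference.
|ΔE| = |-1.735 − (-1.17)| = 0.565 V

0.565 V


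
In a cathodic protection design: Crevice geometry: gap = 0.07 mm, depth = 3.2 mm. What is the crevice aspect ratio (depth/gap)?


Aspect ratio = depth / gap
Ratio = 3.2 / 0.07 = 45.7

45.7


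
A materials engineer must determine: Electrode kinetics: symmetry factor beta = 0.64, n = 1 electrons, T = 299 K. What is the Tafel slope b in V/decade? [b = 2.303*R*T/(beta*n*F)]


Apply the Tafel slope relation: b = 2.303*R*T/(beta*n*F)
Numerator: 2.303 * 8.314 * 299 = 5725.0
Denominator: 0.64 * 1 * 96485 = 61750.4
b = 5725.0 / 61750.4 = 0.093 V/decade

0.093 V/decade


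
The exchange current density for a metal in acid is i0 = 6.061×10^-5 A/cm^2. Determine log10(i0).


i0 = 6.061×10^-5 A/cm^2
log10(i0) = -4.217

-4.217


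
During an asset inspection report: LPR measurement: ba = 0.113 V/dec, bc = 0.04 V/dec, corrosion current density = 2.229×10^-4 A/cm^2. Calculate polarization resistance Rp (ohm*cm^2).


Apply the Stern-Geary equation: Rp = ba*bc / (2.303*icorr*(ba+bc))
ba*bc = 0.113*0.04 = 0.00452
ba+bc = 0.153; 2.303*icorr*(ba+bc) = 2.303*2.229×10^-4*0.153 = 7.8540821×10^-5
Rp = 0.00452 / 7.8540821×10^-5 = 57.5 ohm*cm^2

57.5 ohm*cm^2


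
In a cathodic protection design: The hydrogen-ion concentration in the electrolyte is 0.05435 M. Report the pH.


pH = −log10[H+]
pH = −log10(0.05435) = 1.26

1.26


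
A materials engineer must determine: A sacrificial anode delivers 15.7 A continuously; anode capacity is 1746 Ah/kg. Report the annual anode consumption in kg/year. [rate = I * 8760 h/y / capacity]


Annual consumption = current * hours per year / capacity
Rate = 15.7 * 8760 / 1746 = 78.8 kg/year

78.8 kg/year


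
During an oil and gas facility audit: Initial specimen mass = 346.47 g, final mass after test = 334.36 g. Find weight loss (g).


Weight loss = initial − final
WL = 346.47 − 334.36 = 12.11 g

12.11 g


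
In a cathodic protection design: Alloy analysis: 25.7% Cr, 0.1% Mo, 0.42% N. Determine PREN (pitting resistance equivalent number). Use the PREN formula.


Apply the PREN formula: PREN = Cr + 3.3*Mo + 16*N
PREN = 25.7 + 3.3*0.1 + 16*0.42
PREN = 25.7 + 0.33 + 6.72 = 32.75

32.75


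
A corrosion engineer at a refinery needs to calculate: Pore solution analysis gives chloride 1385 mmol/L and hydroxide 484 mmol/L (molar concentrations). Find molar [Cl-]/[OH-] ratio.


Threshold parameter = [Cl-] / [OH-] (molar basis; both in mmol/L, so units cancel)
Ratio = 1385 / 484 = 2.86

2.86


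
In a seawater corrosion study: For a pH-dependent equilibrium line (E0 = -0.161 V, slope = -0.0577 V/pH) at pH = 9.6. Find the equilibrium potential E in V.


Apply the Pourbaix line equation: E = E0 + slope*pH
E = -0.161 + (-0.0577)*9.6 = -0.161 + (-0.55392) = -0.71492 V
Rounded to 4 decimal places: E = -0.7149 V

-0.7149 V


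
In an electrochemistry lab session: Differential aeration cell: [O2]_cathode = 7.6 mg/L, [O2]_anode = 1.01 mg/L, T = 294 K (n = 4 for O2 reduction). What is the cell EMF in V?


Apply the Nernst concentration-cell relation: E = (RT/nF)*ln(C_cathode/C_anode)
RT/nF = 8.314*294/(4*96485) = 0.00633341 V
ln(7.6/1.01) = 2.0182
E = 0.00633341 * 2.0182 = 0.01278 V

0.01278 V


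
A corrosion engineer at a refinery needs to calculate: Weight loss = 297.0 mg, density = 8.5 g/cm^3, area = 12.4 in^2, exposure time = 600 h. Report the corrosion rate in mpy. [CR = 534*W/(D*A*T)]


Apply the mpy weight-loss relation: CR = 534 * W / (D * A * T)
Numerator: 534 * 297.0 = 158598.0
Denominator: 8.5 * 12.4 * 600 = 63240.0
CR = 158598.0 / 63240.0 = 2.50787 mpy

2.50787 mpy


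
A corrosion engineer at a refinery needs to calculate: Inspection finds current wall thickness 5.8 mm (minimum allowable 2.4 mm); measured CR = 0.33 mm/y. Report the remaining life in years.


Apply the remaining-life relation: RL = (t_current − t_min) / CR
RL = (5.8 − 2.4) / 0.33 = 3.4 / 0.33 = 10.3 years

10.3 years


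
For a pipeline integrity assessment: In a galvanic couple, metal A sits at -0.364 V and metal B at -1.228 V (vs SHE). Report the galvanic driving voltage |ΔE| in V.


Driving voltage is the absolute potential difference.
|ΔE| = |-0.364 − (-1.228)| = 0.864 V

0.864 V


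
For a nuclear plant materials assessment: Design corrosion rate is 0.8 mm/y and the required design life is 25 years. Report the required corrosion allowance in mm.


Corrosion allowance = CR × design life
CA = 0.8 * 25 = 20.0 mm

20.0 mm


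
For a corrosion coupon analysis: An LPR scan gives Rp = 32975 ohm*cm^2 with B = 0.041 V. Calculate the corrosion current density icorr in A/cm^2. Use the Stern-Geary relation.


Apply the Stern-Geary relation: icorr = B / Rp
icorr = 0.041 / 32975 = 1.243×10^-6 A/cm^2

1.243×10^-6 A/cm^2


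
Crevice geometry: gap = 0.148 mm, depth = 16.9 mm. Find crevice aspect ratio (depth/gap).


Aspect ratio = depth / gap
Ratio = 16.9 / 0.148 = 114.2

114.2


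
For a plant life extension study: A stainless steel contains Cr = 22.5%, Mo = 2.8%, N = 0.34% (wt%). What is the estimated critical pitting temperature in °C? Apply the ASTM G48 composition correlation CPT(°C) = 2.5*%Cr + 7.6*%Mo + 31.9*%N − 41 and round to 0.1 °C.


Apply the ASTM G48 empirical CPT estimate: CPT(°C) = 2.5*%Cr + 7.6*%Mo + 31.9*%N − 41
2.5*22.5 = 56.25; 7.6*2.8 = 21.28; 31.9*0.34 = 10.846
CPT = 56.25 + 21.28 + 10.846 − 41 = 47.376 °C
Rounded to 0.1 °C: CPT ≈ 47.4 °C

47.4 °C
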